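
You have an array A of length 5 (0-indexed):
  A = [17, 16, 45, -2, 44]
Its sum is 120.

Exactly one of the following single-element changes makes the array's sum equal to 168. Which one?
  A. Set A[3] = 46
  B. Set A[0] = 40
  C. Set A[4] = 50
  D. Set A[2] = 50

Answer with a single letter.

Answer: A

Derivation:
Option A: A[3] -2->46, delta=48, new_sum=120+(48)=168 <-- matches target
Option B: A[0] 17->40, delta=23, new_sum=120+(23)=143
Option C: A[4] 44->50, delta=6, new_sum=120+(6)=126
Option D: A[2] 45->50, delta=5, new_sum=120+(5)=125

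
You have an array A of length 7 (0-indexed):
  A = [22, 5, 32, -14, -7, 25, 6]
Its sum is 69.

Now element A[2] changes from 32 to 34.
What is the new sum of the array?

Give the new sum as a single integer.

Old value at index 2: 32
New value at index 2: 34
Delta = 34 - 32 = 2
New sum = old_sum + delta = 69 + (2) = 71

Answer: 71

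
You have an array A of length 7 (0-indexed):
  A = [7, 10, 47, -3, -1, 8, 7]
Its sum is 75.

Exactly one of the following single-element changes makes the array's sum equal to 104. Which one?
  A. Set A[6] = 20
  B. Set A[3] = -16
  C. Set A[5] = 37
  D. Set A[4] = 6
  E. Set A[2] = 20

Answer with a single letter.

Option A: A[6] 7->20, delta=13, new_sum=75+(13)=88
Option B: A[3] -3->-16, delta=-13, new_sum=75+(-13)=62
Option C: A[5] 8->37, delta=29, new_sum=75+(29)=104 <-- matches target
Option D: A[4] -1->6, delta=7, new_sum=75+(7)=82
Option E: A[2] 47->20, delta=-27, new_sum=75+(-27)=48

Answer: C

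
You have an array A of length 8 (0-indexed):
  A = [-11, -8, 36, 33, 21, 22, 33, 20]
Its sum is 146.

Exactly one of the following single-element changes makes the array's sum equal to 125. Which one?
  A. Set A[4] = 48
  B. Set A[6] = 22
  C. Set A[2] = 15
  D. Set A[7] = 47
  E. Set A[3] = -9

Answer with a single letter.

Option A: A[4] 21->48, delta=27, new_sum=146+(27)=173
Option B: A[6] 33->22, delta=-11, new_sum=146+(-11)=135
Option C: A[2] 36->15, delta=-21, new_sum=146+(-21)=125 <-- matches target
Option D: A[7] 20->47, delta=27, new_sum=146+(27)=173
Option E: A[3] 33->-9, delta=-42, new_sum=146+(-42)=104

Answer: C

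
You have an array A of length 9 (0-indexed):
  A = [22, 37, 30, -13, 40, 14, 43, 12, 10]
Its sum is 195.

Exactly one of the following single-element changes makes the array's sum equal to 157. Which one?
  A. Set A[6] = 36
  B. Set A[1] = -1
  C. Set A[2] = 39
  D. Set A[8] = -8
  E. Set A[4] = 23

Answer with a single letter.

Answer: B

Derivation:
Option A: A[6] 43->36, delta=-7, new_sum=195+(-7)=188
Option B: A[1] 37->-1, delta=-38, new_sum=195+(-38)=157 <-- matches target
Option C: A[2] 30->39, delta=9, new_sum=195+(9)=204
Option D: A[8] 10->-8, delta=-18, new_sum=195+(-18)=177
Option E: A[4] 40->23, delta=-17, new_sum=195+(-17)=178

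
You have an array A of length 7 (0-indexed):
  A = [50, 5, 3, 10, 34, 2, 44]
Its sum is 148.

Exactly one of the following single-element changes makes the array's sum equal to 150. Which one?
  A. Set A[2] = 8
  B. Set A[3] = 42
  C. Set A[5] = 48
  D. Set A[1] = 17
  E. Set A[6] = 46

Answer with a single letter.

Option A: A[2] 3->8, delta=5, new_sum=148+(5)=153
Option B: A[3] 10->42, delta=32, new_sum=148+(32)=180
Option C: A[5] 2->48, delta=46, new_sum=148+(46)=194
Option D: A[1] 5->17, delta=12, new_sum=148+(12)=160
Option E: A[6] 44->46, delta=2, new_sum=148+(2)=150 <-- matches target

Answer: E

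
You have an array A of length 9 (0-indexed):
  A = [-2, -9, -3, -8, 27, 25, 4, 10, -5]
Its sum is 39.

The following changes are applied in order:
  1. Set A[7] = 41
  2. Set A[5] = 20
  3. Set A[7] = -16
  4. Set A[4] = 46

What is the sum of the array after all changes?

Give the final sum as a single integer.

Initial sum: 39
Change 1: A[7] 10 -> 41, delta = 31, sum = 70
Change 2: A[5] 25 -> 20, delta = -5, sum = 65
Change 3: A[7] 41 -> -16, delta = -57, sum = 8
Change 4: A[4] 27 -> 46, delta = 19, sum = 27

Answer: 27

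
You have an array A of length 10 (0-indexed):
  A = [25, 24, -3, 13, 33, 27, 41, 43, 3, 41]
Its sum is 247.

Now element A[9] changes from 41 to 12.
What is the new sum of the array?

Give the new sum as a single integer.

Answer: 218

Derivation:
Old value at index 9: 41
New value at index 9: 12
Delta = 12 - 41 = -29
New sum = old_sum + delta = 247 + (-29) = 218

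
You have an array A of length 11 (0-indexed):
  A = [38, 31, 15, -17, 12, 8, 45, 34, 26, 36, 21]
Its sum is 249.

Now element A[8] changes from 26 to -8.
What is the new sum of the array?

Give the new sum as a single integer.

Answer: 215

Derivation:
Old value at index 8: 26
New value at index 8: -8
Delta = -8 - 26 = -34
New sum = old_sum + delta = 249 + (-34) = 215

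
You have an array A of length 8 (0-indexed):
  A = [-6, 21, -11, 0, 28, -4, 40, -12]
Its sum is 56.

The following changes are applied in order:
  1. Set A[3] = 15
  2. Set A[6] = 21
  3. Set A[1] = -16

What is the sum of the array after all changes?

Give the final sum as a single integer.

Initial sum: 56
Change 1: A[3] 0 -> 15, delta = 15, sum = 71
Change 2: A[6] 40 -> 21, delta = -19, sum = 52
Change 3: A[1] 21 -> -16, delta = -37, sum = 15

Answer: 15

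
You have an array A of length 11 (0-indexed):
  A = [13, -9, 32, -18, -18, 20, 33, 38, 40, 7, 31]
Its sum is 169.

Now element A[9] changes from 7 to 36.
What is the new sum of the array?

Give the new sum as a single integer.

Old value at index 9: 7
New value at index 9: 36
Delta = 36 - 7 = 29
New sum = old_sum + delta = 169 + (29) = 198

Answer: 198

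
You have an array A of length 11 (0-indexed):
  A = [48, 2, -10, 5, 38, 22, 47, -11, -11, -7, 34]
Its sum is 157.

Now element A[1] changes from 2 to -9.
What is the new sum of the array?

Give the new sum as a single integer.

Answer: 146

Derivation:
Old value at index 1: 2
New value at index 1: -9
Delta = -9 - 2 = -11
New sum = old_sum + delta = 157 + (-11) = 146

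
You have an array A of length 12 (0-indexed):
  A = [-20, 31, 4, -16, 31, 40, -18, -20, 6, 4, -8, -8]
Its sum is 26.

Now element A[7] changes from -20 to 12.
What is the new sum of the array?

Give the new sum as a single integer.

Old value at index 7: -20
New value at index 7: 12
Delta = 12 - -20 = 32
New sum = old_sum + delta = 26 + (32) = 58

Answer: 58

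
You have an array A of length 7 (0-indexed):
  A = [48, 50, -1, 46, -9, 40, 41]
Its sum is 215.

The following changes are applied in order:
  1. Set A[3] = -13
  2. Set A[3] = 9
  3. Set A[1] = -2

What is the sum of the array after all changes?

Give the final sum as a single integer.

Answer: 126

Derivation:
Initial sum: 215
Change 1: A[3] 46 -> -13, delta = -59, sum = 156
Change 2: A[3] -13 -> 9, delta = 22, sum = 178
Change 3: A[1] 50 -> -2, delta = -52, sum = 126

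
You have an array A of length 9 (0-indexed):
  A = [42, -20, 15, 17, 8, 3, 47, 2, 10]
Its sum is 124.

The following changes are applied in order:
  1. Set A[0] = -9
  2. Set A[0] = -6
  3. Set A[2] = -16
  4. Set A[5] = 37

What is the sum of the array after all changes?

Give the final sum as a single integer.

Answer: 79

Derivation:
Initial sum: 124
Change 1: A[0] 42 -> -9, delta = -51, sum = 73
Change 2: A[0] -9 -> -6, delta = 3, sum = 76
Change 3: A[2] 15 -> -16, delta = -31, sum = 45
Change 4: A[5] 3 -> 37, delta = 34, sum = 79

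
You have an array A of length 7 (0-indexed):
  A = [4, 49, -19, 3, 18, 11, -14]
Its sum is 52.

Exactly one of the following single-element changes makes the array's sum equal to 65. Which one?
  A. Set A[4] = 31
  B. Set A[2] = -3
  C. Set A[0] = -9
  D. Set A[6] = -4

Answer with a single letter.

Answer: A

Derivation:
Option A: A[4] 18->31, delta=13, new_sum=52+(13)=65 <-- matches target
Option B: A[2] -19->-3, delta=16, new_sum=52+(16)=68
Option C: A[0] 4->-9, delta=-13, new_sum=52+(-13)=39
Option D: A[6] -14->-4, delta=10, new_sum=52+(10)=62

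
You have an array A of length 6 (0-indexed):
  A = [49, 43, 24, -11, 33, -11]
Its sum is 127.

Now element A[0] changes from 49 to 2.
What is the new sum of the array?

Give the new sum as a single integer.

Answer: 80

Derivation:
Old value at index 0: 49
New value at index 0: 2
Delta = 2 - 49 = -47
New sum = old_sum + delta = 127 + (-47) = 80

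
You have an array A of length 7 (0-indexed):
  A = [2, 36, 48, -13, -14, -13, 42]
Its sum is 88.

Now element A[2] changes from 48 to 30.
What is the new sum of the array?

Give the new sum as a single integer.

Old value at index 2: 48
New value at index 2: 30
Delta = 30 - 48 = -18
New sum = old_sum + delta = 88 + (-18) = 70

Answer: 70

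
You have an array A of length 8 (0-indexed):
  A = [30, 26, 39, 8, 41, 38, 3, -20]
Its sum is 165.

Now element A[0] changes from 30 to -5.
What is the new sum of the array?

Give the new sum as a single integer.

Old value at index 0: 30
New value at index 0: -5
Delta = -5 - 30 = -35
New sum = old_sum + delta = 165 + (-35) = 130

Answer: 130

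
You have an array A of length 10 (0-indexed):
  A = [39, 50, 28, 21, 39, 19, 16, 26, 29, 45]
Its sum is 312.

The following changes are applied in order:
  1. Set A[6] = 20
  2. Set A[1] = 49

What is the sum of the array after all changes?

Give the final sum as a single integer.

Answer: 315

Derivation:
Initial sum: 312
Change 1: A[6] 16 -> 20, delta = 4, sum = 316
Change 2: A[1] 50 -> 49, delta = -1, sum = 315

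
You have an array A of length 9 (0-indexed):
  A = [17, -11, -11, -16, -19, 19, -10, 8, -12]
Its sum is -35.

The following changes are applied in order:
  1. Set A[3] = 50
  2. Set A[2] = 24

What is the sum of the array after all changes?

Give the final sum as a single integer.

Initial sum: -35
Change 1: A[3] -16 -> 50, delta = 66, sum = 31
Change 2: A[2] -11 -> 24, delta = 35, sum = 66

Answer: 66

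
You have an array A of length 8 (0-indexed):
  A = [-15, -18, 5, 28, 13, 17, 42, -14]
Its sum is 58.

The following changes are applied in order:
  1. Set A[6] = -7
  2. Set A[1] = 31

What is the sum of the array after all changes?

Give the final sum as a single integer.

Initial sum: 58
Change 1: A[6] 42 -> -7, delta = -49, sum = 9
Change 2: A[1] -18 -> 31, delta = 49, sum = 58

Answer: 58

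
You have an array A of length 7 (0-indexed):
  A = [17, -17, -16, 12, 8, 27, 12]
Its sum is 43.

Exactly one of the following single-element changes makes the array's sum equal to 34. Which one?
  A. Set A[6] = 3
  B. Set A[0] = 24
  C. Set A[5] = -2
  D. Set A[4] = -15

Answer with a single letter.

Answer: A

Derivation:
Option A: A[6] 12->3, delta=-9, new_sum=43+(-9)=34 <-- matches target
Option B: A[0] 17->24, delta=7, new_sum=43+(7)=50
Option C: A[5] 27->-2, delta=-29, new_sum=43+(-29)=14
Option D: A[4] 8->-15, delta=-23, new_sum=43+(-23)=20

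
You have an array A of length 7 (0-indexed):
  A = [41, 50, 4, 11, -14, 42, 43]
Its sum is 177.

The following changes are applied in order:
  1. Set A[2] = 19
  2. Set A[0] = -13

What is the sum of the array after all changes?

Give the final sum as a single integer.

Answer: 138

Derivation:
Initial sum: 177
Change 1: A[2] 4 -> 19, delta = 15, sum = 192
Change 2: A[0] 41 -> -13, delta = -54, sum = 138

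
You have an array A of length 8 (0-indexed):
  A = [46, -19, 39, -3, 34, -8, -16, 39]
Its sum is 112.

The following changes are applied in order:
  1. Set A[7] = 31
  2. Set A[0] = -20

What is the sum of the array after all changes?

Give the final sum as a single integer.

Initial sum: 112
Change 1: A[7] 39 -> 31, delta = -8, sum = 104
Change 2: A[0] 46 -> -20, delta = -66, sum = 38

Answer: 38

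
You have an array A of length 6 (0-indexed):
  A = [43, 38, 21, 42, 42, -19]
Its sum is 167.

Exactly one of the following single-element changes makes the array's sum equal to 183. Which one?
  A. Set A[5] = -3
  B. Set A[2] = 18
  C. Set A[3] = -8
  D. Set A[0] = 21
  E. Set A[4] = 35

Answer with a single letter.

Answer: A

Derivation:
Option A: A[5] -19->-3, delta=16, new_sum=167+(16)=183 <-- matches target
Option B: A[2] 21->18, delta=-3, new_sum=167+(-3)=164
Option C: A[3] 42->-8, delta=-50, new_sum=167+(-50)=117
Option D: A[0] 43->21, delta=-22, new_sum=167+(-22)=145
Option E: A[4] 42->35, delta=-7, new_sum=167+(-7)=160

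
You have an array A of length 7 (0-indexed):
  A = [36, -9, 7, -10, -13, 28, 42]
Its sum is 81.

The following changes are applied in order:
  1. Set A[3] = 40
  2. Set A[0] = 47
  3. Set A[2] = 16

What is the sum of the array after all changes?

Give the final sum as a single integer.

Initial sum: 81
Change 1: A[3] -10 -> 40, delta = 50, sum = 131
Change 2: A[0] 36 -> 47, delta = 11, sum = 142
Change 3: A[2] 7 -> 16, delta = 9, sum = 151

Answer: 151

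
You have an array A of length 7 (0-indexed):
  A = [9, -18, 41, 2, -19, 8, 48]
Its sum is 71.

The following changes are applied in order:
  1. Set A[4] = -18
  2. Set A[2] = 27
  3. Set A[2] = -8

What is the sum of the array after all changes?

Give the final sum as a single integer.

Answer: 23

Derivation:
Initial sum: 71
Change 1: A[4] -19 -> -18, delta = 1, sum = 72
Change 2: A[2] 41 -> 27, delta = -14, sum = 58
Change 3: A[2] 27 -> -8, delta = -35, sum = 23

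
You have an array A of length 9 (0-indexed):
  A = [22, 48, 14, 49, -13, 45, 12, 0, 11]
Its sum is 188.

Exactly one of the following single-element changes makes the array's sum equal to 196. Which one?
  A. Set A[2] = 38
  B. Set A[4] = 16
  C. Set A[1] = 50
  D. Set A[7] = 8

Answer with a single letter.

Option A: A[2] 14->38, delta=24, new_sum=188+(24)=212
Option B: A[4] -13->16, delta=29, new_sum=188+(29)=217
Option C: A[1] 48->50, delta=2, new_sum=188+(2)=190
Option D: A[7] 0->8, delta=8, new_sum=188+(8)=196 <-- matches target

Answer: D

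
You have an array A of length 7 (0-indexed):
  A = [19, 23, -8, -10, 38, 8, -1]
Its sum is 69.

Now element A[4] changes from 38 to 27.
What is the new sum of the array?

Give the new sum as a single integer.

Answer: 58

Derivation:
Old value at index 4: 38
New value at index 4: 27
Delta = 27 - 38 = -11
New sum = old_sum + delta = 69 + (-11) = 58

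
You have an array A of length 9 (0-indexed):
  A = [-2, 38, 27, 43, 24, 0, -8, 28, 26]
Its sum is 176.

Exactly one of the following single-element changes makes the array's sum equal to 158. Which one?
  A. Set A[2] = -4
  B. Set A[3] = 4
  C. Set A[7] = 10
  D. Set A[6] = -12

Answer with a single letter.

Answer: C

Derivation:
Option A: A[2] 27->-4, delta=-31, new_sum=176+(-31)=145
Option B: A[3] 43->4, delta=-39, new_sum=176+(-39)=137
Option C: A[7] 28->10, delta=-18, new_sum=176+(-18)=158 <-- matches target
Option D: A[6] -8->-12, delta=-4, new_sum=176+(-4)=172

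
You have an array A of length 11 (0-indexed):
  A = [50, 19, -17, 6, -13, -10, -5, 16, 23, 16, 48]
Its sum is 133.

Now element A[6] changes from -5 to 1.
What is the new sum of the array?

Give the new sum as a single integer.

Old value at index 6: -5
New value at index 6: 1
Delta = 1 - -5 = 6
New sum = old_sum + delta = 133 + (6) = 139

Answer: 139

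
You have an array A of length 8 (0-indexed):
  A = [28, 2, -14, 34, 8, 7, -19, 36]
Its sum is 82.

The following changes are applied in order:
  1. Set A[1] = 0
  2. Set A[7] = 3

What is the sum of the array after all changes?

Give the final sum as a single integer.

Answer: 47

Derivation:
Initial sum: 82
Change 1: A[1] 2 -> 0, delta = -2, sum = 80
Change 2: A[7] 36 -> 3, delta = -33, sum = 47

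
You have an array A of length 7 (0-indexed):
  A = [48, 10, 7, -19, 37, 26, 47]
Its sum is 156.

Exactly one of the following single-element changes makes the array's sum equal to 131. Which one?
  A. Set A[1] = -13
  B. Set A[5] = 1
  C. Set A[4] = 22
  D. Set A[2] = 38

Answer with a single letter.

Option A: A[1] 10->-13, delta=-23, new_sum=156+(-23)=133
Option B: A[5] 26->1, delta=-25, new_sum=156+(-25)=131 <-- matches target
Option C: A[4] 37->22, delta=-15, new_sum=156+(-15)=141
Option D: A[2] 7->38, delta=31, new_sum=156+(31)=187

Answer: B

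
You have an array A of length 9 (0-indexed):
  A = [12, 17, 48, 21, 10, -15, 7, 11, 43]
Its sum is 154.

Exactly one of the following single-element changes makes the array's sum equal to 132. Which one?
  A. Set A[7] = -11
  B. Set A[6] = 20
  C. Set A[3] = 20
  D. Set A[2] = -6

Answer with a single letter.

Option A: A[7] 11->-11, delta=-22, new_sum=154+(-22)=132 <-- matches target
Option B: A[6] 7->20, delta=13, new_sum=154+(13)=167
Option C: A[3] 21->20, delta=-1, new_sum=154+(-1)=153
Option D: A[2] 48->-6, delta=-54, new_sum=154+(-54)=100

Answer: A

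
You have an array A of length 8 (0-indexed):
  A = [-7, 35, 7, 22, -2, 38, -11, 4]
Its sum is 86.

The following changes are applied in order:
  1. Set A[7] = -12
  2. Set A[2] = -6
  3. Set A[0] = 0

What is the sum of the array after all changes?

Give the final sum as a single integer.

Answer: 64

Derivation:
Initial sum: 86
Change 1: A[7] 4 -> -12, delta = -16, sum = 70
Change 2: A[2] 7 -> -6, delta = -13, sum = 57
Change 3: A[0] -7 -> 0, delta = 7, sum = 64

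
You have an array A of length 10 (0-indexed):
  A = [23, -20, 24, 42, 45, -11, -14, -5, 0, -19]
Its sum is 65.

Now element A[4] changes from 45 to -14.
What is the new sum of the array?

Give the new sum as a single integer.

Answer: 6

Derivation:
Old value at index 4: 45
New value at index 4: -14
Delta = -14 - 45 = -59
New sum = old_sum + delta = 65 + (-59) = 6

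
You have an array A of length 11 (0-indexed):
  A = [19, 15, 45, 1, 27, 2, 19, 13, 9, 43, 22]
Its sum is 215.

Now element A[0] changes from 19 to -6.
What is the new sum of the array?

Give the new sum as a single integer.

Answer: 190

Derivation:
Old value at index 0: 19
New value at index 0: -6
Delta = -6 - 19 = -25
New sum = old_sum + delta = 215 + (-25) = 190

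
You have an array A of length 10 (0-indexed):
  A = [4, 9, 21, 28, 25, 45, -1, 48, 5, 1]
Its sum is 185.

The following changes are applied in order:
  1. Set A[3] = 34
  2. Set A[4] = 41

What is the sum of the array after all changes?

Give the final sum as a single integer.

Initial sum: 185
Change 1: A[3] 28 -> 34, delta = 6, sum = 191
Change 2: A[4] 25 -> 41, delta = 16, sum = 207

Answer: 207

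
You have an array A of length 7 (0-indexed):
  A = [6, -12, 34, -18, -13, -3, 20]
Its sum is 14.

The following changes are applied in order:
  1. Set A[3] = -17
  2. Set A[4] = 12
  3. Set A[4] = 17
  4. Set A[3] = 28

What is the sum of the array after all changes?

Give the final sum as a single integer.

Initial sum: 14
Change 1: A[3] -18 -> -17, delta = 1, sum = 15
Change 2: A[4] -13 -> 12, delta = 25, sum = 40
Change 3: A[4] 12 -> 17, delta = 5, sum = 45
Change 4: A[3] -17 -> 28, delta = 45, sum = 90

Answer: 90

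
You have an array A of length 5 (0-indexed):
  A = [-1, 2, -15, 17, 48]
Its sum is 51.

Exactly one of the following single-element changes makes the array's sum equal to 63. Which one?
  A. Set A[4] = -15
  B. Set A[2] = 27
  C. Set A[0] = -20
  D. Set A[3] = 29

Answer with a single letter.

Option A: A[4] 48->-15, delta=-63, new_sum=51+(-63)=-12
Option B: A[2] -15->27, delta=42, new_sum=51+(42)=93
Option C: A[0] -1->-20, delta=-19, new_sum=51+(-19)=32
Option D: A[3] 17->29, delta=12, new_sum=51+(12)=63 <-- matches target

Answer: D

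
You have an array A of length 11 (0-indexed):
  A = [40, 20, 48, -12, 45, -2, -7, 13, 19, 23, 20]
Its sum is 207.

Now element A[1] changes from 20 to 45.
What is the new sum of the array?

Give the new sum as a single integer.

Old value at index 1: 20
New value at index 1: 45
Delta = 45 - 20 = 25
New sum = old_sum + delta = 207 + (25) = 232

Answer: 232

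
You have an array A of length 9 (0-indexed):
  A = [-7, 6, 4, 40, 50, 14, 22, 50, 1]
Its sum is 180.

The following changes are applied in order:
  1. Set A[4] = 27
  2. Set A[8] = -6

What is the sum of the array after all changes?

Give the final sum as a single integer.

Answer: 150

Derivation:
Initial sum: 180
Change 1: A[4] 50 -> 27, delta = -23, sum = 157
Change 2: A[8] 1 -> -6, delta = -7, sum = 150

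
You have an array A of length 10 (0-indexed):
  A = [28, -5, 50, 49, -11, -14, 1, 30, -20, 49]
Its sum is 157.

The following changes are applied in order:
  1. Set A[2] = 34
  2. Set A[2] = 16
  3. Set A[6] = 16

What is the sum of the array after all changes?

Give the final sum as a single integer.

Initial sum: 157
Change 1: A[2] 50 -> 34, delta = -16, sum = 141
Change 2: A[2] 34 -> 16, delta = -18, sum = 123
Change 3: A[6] 1 -> 16, delta = 15, sum = 138

Answer: 138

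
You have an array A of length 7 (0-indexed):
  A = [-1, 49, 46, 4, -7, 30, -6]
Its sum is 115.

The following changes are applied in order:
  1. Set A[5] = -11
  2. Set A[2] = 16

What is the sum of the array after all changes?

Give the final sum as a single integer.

Initial sum: 115
Change 1: A[5] 30 -> -11, delta = -41, sum = 74
Change 2: A[2] 46 -> 16, delta = -30, sum = 44

Answer: 44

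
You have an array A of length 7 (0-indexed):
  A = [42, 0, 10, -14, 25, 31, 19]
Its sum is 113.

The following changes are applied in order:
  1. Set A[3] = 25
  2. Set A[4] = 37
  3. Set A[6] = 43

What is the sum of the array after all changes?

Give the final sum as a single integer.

Initial sum: 113
Change 1: A[3] -14 -> 25, delta = 39, sum = 152
Change 2: A[4] 25 -> 37, delta = 12, sum = 164
Change 3: A[6] 19 -> 43, delta = 24, sum = 188

Answer: 188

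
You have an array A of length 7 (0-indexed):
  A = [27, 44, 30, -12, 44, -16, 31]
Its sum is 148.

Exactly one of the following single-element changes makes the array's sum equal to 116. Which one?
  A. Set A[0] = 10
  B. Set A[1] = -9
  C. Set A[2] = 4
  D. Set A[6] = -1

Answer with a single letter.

Option A: A[0] 27->10, delta=-17, new_sum=148+(-17)=131
Option B: A[1] 44->-9, delta=-53, new_sum=148+(-53)=95
Option C: A[2] 30->4, delta=-26, new_sum=148+(-26)=122
Option D: A[6] 31->-1, delta=-32, new_sum=148+(-32)=116 <-- matches target

Answer: D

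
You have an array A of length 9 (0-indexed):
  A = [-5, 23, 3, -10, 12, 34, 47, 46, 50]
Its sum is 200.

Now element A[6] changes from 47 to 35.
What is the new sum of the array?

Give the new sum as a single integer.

Answer: 188

Derivation:
Old value at index 6: 47
New value at index 6: 35
Delta = 35 - 47 = -12
New sum = old_sum + delta = 200 + (-12) = 188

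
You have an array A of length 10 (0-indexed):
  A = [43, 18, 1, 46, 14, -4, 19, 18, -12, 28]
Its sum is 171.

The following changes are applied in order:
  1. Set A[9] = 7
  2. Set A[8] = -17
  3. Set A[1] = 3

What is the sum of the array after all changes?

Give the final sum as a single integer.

Initial sum: 171
Change 1: A[9] 28 -> 7, delta = -21, sum = 150
Change 2: A[8] -12 -> -17, delta = -5, sum = 145
Change 3: A[1] 18 -> 3, delta = -15, sum = 130

Answer: 130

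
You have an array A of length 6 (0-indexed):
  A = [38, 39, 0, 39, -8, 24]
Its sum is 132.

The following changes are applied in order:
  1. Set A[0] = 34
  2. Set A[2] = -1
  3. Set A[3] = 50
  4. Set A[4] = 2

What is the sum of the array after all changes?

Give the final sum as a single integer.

Initial sum: 132
Change 1: A[0] 38 -> 34, delta = -4, sum = 128
Change 2: A[2] 0 -> -1, delta = -1, sum = 127
Change 3: A[3] 39 -> 50, delta = 11, sum = 138
Change 4: A[4] -8 -> 2, delta = 10, sum = 148

Answer: 148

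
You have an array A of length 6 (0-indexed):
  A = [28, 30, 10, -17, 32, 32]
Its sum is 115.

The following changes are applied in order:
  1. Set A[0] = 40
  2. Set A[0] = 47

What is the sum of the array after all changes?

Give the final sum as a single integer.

Initial sum: 115
Change 1: A[0] 28 -> 40, delta = 12, sum = 127
Change 2: A[0] 40 -> 47, delta = 7, sum = 134

Answer: 134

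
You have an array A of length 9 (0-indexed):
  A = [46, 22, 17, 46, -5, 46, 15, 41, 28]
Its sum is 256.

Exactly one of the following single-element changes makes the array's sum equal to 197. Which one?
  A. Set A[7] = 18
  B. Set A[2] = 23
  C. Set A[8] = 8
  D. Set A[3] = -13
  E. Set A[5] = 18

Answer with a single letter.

Option A: A[7] 41->18, delta=-23, new_sum=256+(-23)=233
Option B: A[2] 17->23, delta=6, new_sum=256+(6)=262
Option C: A[8] 28->8, delta=-20, new_sum=256+(-20)=236
Option D: A[3] 46->-13, delta=-59, new_sum=256+(-59)=197 <-- matches target
Option E: A[5] 46->18, delta=-28, new_sum=256+(-28)=228

Answer: D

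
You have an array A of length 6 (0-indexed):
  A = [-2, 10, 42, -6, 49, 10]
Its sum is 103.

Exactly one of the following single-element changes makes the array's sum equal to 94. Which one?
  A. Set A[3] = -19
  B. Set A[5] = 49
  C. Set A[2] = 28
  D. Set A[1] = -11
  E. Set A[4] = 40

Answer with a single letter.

Option A: A[3] -6->-19, delta=-13, new_sum=103+(-13)=90
Option B: A[5] 10->49, delta=39, new_sum=103+(39)=142
Option C: A[2] 42->28, delta=-14, new_sum=103+(-14)=89
Option D: A[1] 10->-11, delta=-21, new_sum=103+(-21)=82
Option E: A[4] 49->40, delta=-9, new_sum=103+(-9)=94 <-- matches target

Answer: E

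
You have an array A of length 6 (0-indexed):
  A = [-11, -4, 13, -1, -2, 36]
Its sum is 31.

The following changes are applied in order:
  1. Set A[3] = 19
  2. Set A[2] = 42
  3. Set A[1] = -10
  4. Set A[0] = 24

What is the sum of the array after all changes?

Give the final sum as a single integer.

Answer: 109

Derivation:
Initial sum: 31
Change 1: A[3] -1 -> 19, delta = 20, sum = 51
Change 2: A[2] 13 -> 42, delta = 29, sum = 80
Change 3: A[1] -4 -> -10, delta = -6, sum = 74
Change 4: A[0] -11 -> 24, delta = 35, sum = 109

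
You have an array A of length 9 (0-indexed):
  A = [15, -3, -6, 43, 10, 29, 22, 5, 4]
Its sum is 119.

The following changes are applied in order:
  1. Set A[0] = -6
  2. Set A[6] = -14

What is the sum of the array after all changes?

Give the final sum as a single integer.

Initial sum: 119
Change 1: A[0] 15 -> -6, delta = -21, sum = 98
Change 2: A[6] 22 -> -14, delta = -36, sum = 62

Answer: 62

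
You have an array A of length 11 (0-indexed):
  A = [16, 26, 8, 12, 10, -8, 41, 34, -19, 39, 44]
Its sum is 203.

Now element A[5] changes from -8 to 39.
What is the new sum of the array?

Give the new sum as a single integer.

Answer: 250

Derivation:
Old value at index 5: -8
New value at index 5: 39
Delta = 39 - -8 = 47
New sum = old_sum + delta = 203 + (47) = 250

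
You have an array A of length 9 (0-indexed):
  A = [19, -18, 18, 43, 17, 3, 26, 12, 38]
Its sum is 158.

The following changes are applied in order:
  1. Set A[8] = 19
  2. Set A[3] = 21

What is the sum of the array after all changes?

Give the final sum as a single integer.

Answer: 117

Derivation:
Initial sum: 158
Change 1: A[8] 38 -> 19, delta = -19, sum = 139
Change 2: A[3] 43 -> 21, delta = -22, sum = 117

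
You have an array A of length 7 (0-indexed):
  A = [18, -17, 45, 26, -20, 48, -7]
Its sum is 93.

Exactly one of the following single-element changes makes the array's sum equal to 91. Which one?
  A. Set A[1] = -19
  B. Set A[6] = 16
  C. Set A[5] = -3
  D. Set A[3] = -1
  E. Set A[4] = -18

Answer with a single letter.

Answer: A

Derivation:
Option A: A[1] -17->-19, delta=-2, new_sum=93+(-2)=91 <-- matches target
Option B: A[6] -7->16, delta=23, new_sum=93+(23)=116
Option C: A[5] 48->-3, delta=-51, new_sum=93+(-51)=42
Option D: A[3] 26->-1, delta=-27, new_sum=93+(-27)=66
Option E: A[4] -20->-18, delta=2, new_sum=93+(2)=95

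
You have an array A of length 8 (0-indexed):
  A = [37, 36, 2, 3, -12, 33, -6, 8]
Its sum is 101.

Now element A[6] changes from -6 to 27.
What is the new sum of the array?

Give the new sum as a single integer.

Old value at index 6: -6
New value at index 6: 27
Delta = 27 - -6 = 33
New sum = old_sum + delta = 101 + (33) = 134

Answer: 134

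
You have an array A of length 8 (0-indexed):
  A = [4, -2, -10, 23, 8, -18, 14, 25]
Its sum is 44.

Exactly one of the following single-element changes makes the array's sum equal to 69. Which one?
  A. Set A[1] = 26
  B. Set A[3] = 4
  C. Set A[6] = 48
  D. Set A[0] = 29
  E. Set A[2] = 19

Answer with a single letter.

Option A: A[1] -2->26, delta=28, new_sum=44+(28)=72
Option B: A[3] 23->4, delta=-19, new_sum=44+(-19)=25
Option C: A[6] 14->48, delta=34, new_sum=44+(34)=78
Option D: A[0] 4->29, delta=25, new_sum=44+(25)=69 <-- matches target
Option E: A[2] -10->19, delta=29, new_sum=44+(29)=73

Answer: D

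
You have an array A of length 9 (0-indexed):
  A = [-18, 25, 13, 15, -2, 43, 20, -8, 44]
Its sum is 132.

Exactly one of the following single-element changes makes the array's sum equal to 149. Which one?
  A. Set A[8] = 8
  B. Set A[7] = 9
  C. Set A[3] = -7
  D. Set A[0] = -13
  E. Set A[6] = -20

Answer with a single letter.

Answer: B

Derivation:
Option A: A[8] 44->8, delta=-36, new_sum=132+(-36)=96
Option B: A[7] -8->9, delta=17, new_sum=132+(17)=149 <-- matches target
Option C: A[3] 15->-7, delta=-22, new_sum=132+(-22)=110
Option D: A[0] -18->-13, delta=5, new_sum=132+(5)=137
Option E: A[6] 20->-20, delta=-40, new_sum=132+(-40)=92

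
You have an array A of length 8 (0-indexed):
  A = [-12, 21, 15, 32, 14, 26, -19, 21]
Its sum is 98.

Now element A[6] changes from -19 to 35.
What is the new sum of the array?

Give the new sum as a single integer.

Answer: 152

Derivation:
Old value at index 6: -19
New value at index 6: 35
Delta = 35 - -19 = 54
New sum = old_sum + delta = 98 + (54) = 152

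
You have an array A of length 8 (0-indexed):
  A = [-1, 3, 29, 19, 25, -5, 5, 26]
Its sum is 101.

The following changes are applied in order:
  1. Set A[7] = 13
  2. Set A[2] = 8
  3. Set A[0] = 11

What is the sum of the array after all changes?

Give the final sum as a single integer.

Answer: 79

Derivation:
Initial sum: 101
Change 1: A[7] 26 -> 13, delta = -13, sum = 88
Change 2: A[2] 29 -> 8, delta = -21, sum = 67
Change 3: A[0] -1 -> 11, delta = 12, sum = 79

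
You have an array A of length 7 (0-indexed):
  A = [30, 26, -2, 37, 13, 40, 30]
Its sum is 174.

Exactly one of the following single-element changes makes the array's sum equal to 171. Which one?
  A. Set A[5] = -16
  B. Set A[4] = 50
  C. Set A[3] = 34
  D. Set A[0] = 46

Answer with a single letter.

Answer: C

Derivation:
Option A: A[5] 40->-16, delta=-56, new_sum=174+(-56)=118
Option B: A[4] 13->50, delta=37, new_sum=174+(37)=211
Option C: A[3] 37->34, delta=-3, new_sum=174+(-3)=171 <-- matches target
Option D: A[0] 30->46, delta=16, new_sum=174+(16)=190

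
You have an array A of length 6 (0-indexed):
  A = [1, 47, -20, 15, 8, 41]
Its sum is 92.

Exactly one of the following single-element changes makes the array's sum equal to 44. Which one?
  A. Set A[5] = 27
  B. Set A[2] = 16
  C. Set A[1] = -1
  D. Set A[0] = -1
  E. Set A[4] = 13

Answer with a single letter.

Option A: A[5] 41->27, delta=-14, new_sum=92+(-14)=78
Option B: A[2] -20->16, delta=36, new_sum=92+(36)=128
Option C: A[1] 47->-1, delta=-48, new_sum=92+(-48)=44 <-- matches target
Option D: A[0] 1->-1, delta=-2, new_sum=92+(-2)=90
Option E: A[4] 8->13, delta=5, new_sum=92+(5)=97

Answer: C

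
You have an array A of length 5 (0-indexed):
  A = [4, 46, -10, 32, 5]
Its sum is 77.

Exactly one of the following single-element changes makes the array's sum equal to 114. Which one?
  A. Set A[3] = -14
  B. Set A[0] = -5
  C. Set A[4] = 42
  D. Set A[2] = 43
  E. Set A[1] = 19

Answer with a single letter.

Answer: C

Derivation:
Option A: A[3] 32->-14, delta=-46, new_sum=77+(-46)=31
Option B: A[0] 4->-5, delta=-9, new_sum=77+(-9)=68
Option C: A[4] 5->42, delta=37, new_sum=77+(37)=114 <-- matches target
Option D: A[2] -10->43, delta=53, new_sum=77+(53)=130
Option E: A[1] 46->19, delta=-27, new_sum=77+(-27)=50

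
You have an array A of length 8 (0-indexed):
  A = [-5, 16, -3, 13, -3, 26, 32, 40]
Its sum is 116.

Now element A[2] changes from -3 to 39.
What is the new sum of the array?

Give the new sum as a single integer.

Old value at index 2: -3
New value at index 2: 39
Delta = 39 - -3 = 42
New sum = old_sum + delta = 116 + (42) = 158

Answer: 158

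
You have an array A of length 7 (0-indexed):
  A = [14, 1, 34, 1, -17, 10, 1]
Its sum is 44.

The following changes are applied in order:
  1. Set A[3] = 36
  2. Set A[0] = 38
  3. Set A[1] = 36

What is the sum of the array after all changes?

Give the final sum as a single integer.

Answer: 138

Derivation:
Initial sum: 44
Change 1: A[3] 1 -> 36, delta = 35, sum = 79
Change 2: A[0] 14 -> 38, delta = 24, sum = 103
Change 3: A[1] 1 -> 36, delta = 35, sum = 138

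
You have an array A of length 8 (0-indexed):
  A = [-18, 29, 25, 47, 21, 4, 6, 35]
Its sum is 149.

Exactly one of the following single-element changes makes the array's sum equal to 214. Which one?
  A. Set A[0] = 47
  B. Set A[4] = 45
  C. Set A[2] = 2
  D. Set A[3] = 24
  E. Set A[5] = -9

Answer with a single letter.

Answer: A

Derivation:
Option A: A[0] -18->47, delta=65, new_sum=149+(65)=214 <-- matches target
Option B: A[4] 21->45, delta=24, new_sum=149+(24)=173
Option C: A[2] 25->2, delta=-23, new_sum=149+(-23)=126
Option D: A[3] 47->24, delta=-23, new_sum=149+(-23)=126
Option E: A[5] 4->-9, delta=-13, new_sum=149+(-13)=136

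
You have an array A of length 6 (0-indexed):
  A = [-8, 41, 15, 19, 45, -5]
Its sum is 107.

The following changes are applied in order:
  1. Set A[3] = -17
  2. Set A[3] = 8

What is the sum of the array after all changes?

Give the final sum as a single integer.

Initial sum: 107
Change 1: A[3] 19 -> -17, delta = -36, sum = 71
Change 2: A[3] -17 -> 8, delta = 25, sum = 96

Answer: 96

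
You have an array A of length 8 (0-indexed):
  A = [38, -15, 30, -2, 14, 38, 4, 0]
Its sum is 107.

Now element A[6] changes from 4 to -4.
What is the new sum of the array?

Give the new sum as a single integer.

Old value at index 6: 4
New value at index 6: -4
Delta = -4 - 4 = -8
New sum = old_sum + delta = 107 + (-8) = 99

Answer: 99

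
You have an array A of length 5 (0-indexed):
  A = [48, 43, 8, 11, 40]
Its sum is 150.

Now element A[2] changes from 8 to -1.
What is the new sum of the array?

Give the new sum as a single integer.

Old value at index 2: 8
New value at index 2: -1
Delta = -1 - 8 = -9
New sum = old_sum + delta = 150 + (-9) = 141

Answer: 141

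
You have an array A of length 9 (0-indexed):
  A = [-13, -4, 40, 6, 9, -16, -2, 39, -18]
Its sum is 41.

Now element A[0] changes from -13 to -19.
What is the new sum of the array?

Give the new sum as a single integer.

Old value at index 0: -13
New value at index 0: -19
Delta = -19 - -13 = -6
New sum = old_sum + delta = 41 + (-6) = 35

Answer: 35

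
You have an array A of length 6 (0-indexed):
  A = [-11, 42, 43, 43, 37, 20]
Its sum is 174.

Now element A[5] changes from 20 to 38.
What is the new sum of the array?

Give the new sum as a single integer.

Old value at index 5: 20
New value at index 5: 38
Delta = 38 - 20 = 18
New sum = old_sum + delta = 174 + (18) = 192

Answer: 192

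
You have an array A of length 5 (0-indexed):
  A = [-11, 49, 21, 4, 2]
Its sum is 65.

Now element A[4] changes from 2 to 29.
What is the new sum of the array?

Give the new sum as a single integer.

Old value at index 4: 2
New value at index 4: 29
Delta = 29 - 2 = 27
New sum = old_sum + delta = 65 + (27) = 92

Answer: 92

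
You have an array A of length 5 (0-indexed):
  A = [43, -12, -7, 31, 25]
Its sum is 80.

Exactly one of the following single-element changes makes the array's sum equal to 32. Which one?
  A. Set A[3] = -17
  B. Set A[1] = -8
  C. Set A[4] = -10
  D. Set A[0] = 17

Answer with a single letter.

Option A: A[3] 31->-17, delta=-48, new_sum=80+(-48)=32 <-- matches target
Option B: A[1] -12->-8, delta=4, new_sum=80+(4)=84
Option C: A[4] 25->-10, delta=-35, new_sum=80+(-35)=45
Option D: A[0] 43->17, delta=-26, new_sum=80+(-26)=54

Answer: A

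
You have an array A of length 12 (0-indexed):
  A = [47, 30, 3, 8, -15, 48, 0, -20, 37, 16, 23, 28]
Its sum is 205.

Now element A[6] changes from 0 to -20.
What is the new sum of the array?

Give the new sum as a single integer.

Answer: 185

Derivation:
Old value at index 6: 0
New value at index 6: -20
Delta = -20 - 0 = -20
New sum = old_sum + delta = 205 + (-20) = 185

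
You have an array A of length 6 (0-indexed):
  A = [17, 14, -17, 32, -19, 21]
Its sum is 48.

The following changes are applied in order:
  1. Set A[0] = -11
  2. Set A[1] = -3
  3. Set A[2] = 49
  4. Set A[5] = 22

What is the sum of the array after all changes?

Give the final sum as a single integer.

Initial sum: 48
Change 1: A[0] 17 -> -11, delta = -28, sum = 20
Change 2: A[1] 14 -> -3, delta = -17, sum = 3
Change 3: A[2] -17 -> 49, delta = 66, sum = 69
Change 4: A[5] 21 -> 22, delta = 1, sum = 70

Answer: 70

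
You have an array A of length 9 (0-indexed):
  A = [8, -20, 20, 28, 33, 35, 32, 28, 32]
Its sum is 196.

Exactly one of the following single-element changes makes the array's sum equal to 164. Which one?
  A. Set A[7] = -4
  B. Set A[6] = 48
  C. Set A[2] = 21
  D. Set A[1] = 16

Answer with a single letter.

Option A: A[7] 28->-4, delta=-32, new_sum=196+(-32)=164 <-- matches target
Option B: A[6] 32->48, delta=16, new_sum=196+(16)=212
Option C: A[2] 20->21, delta=1, new_sum=196+(1)=197
Option D: A[1] -20->16, delta=36, new_sum=196+(36)=232

Answer: A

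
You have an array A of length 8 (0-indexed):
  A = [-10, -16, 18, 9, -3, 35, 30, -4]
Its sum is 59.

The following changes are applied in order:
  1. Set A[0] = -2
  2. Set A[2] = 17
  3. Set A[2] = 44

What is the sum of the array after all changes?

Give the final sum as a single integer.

Answer: 93

Derivation:
Initial sum: 59
Change 1: A[0] -10 -> -2, delta = 8, sum = 67
Change 2: A[2] 18 -> 17, delta = -1, sum = 66
Change 3: A[2] 17 -> 44, delta = 27, sum = 93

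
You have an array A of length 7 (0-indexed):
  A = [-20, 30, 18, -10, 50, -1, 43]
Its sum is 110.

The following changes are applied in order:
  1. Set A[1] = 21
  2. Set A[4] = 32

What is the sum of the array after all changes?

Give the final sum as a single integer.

Initial sum: 110
Change 1: A[1] 30 -> 21, delta = -9, sum = 101
Change 2: A[4] 50 -> 32, delta = -18, sum = 83

Answer: 83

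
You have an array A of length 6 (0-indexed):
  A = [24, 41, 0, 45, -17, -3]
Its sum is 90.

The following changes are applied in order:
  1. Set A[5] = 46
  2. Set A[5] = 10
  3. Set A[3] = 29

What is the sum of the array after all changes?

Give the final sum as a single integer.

Answer: 87

Derivation:
Initial sum: 90
Change 1: A[5] -3 -> 46, delta = 49, sum = 139
Change 2: A[5] 46 -> 10, delta = -36, sum = 103
Change 3: A[3] 45 -> 29, delta = -16, sum = 87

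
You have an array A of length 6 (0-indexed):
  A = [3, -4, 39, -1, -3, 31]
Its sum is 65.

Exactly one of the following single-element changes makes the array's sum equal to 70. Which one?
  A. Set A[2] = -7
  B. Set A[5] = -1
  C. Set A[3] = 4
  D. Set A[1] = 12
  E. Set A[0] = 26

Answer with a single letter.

Answer: C

Derivation:
Option A: A[2] 39->-7, delta=-46, new_sum=65+(-46)=19
Option B: A[5] 31->-1, delta=-32, new_sum=65+(-32)=33
Option C: A[3] -1->4, delta=5, new_sum=65+(5)=70 <-- matches target
Option D: A[1] -4->12, delta=16, new_sum=65+(16)=81
Option E: A[0] 3->26, delta=23, new_sum=65+(23)=88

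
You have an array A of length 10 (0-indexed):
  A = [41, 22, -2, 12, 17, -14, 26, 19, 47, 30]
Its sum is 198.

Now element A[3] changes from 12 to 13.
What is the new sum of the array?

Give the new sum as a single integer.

Old value at index 3: 12
New value at index 3: 13
Delta = 13 - 12 = 1
New sum = old_sum + delta = 198 + (1) = 199

Answer: 199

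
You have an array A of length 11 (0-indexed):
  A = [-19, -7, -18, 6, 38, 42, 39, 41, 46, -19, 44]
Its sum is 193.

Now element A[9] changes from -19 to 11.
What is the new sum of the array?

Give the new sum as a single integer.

Old value at index 9: -19
New value at index 9: 11
Delta = 11 - -19 = 30
New sum = old_sum + delta = 193 + (30) = 223

Answer: 223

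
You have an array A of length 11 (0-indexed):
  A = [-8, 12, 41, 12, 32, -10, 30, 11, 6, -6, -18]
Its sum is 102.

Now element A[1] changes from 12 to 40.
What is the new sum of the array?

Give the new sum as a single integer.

Answer: 130

Derivation:
Old value at index 1: 12
New value at index 1: 40
Delta = 40 - 12 = 28
New sum = old_sum + delta = 102 + (28) = 130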